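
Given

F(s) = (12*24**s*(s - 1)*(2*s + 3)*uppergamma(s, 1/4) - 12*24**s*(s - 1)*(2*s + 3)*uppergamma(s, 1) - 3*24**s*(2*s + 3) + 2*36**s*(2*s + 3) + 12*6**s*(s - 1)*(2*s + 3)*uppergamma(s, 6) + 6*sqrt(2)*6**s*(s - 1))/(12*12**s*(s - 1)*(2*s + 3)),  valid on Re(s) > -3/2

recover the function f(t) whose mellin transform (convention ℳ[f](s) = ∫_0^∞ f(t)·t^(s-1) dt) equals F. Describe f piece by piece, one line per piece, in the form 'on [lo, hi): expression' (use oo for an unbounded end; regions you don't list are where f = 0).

along the cuts 1/2, 2, 3, ℳ[f](s) splits into 4 integrals
for t in [0, 1/2): the term is ∫ t**(3/2)·t^(s-1)
∫ exp(-t/2)·t^(s-1) over [1/2, 2)
segment [2, 3) carries 1/(2*t); integrate it
∫ exp(-2*t)·t^(s-1) over [3, ∞)

on [0, 1/2): t**(3/2)
on [1/2, 2): exp(-t/2)
on [2, 3): 1/(2*t)
on [3, oo): exp(-2*t)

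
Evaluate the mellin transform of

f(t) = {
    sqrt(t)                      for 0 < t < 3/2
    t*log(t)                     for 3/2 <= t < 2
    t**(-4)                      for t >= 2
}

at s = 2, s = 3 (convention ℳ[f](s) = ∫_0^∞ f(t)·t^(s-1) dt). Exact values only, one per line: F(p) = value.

the 3 pieces separated at 3/2, 2 each add one integral
∫ sqrt(t)·t^(s-1) over [0, 3/2)
between 3/2 and 2 the integrand is t*log(t)·t^(s-1)
for t in [2, ∞): the term is ∫ t**(-4)·t^(s-1)

F(2) = -9*log(3)/8 - 7/18 + 9*sqrt(6)/20 + 91*log(2)/24
F(3) = -81*log(3)/64 - 47/256 + 27*sqrt(6)/56 + 337*log(2)/64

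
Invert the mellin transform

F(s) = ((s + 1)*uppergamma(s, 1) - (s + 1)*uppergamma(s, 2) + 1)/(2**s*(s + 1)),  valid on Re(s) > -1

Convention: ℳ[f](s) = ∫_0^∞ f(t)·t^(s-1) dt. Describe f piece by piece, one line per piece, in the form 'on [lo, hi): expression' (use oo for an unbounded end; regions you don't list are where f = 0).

on [0, 1/2): 2*t
on [1/2, 1): exp(-2*t)

the common scale on t comes off first: t on [0, 1); exp(-t) on [1, 2)
along the cuts 1/2, ℳ[f](s) splits into 2 integrals
between 0 and 1/2 the integrand is 2*t·t^(s-1)
between 1/2 and 1 the integrand is exp(-2*t)·t^(s-1)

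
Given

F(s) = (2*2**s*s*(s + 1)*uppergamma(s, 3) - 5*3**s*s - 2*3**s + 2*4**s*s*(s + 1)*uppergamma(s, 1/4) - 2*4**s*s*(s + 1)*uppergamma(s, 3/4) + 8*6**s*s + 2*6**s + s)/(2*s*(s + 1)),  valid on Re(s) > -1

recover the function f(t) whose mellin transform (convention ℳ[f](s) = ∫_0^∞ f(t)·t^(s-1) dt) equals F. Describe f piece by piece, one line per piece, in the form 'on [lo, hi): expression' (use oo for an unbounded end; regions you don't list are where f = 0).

on [0, 1): t/2
on [1, 3): exp(-t/4)
on [3, 6): t/2 + 1
on [6, oo): exp(-t/2)

back out the common scale on t: t on [0, 1/2); exp(-t/2) on [1/2, 3/2); t + 1 on [3/2, 3); …
along the cuts 1, 3, 6, ℳ[f](s) splits into 4 integrals
[0, 1) adds the kernel integral of t/2
the [1, 3) slice contributes ∫ exp(-t/4)·t^(s-1) dt
the [3, 6) slice contributes ∫ (t/2 + 1)·t^(s-1) dt
between 6 and ∞ the integrand is exp(-t/2)·t^(s-1)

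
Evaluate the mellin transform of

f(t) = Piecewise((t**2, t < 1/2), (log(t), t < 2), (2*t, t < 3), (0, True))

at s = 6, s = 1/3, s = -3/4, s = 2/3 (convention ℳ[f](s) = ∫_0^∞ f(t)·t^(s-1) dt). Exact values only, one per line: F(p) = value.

linearity at 1/2, 2 turns ℳ[f](s) into 3 summed integrals
∫ t**2·t^(s-1) over [0, 1/2)
between 1/2 and 2 the integrand is log(t)·t^(s-1)
segment 2 to 3 holds 2*t; add its integral

F(6) = 4097*log(2)/384 + 8408191/14336
F(1/3) = 3*2**(2/3)*(-112*2**(2/3) + log(2**(28 + 28*2**(2/3))) + 42*6**(1/3) + 85)/56
F(-3/4) = 2**(3/4)*(-200*sqrt(2) - log(2**(15*sqrt(2) + 60)) + 89 + 180*6**(1/4))/45
F(2/3) = 3*2**(1/3)*(-496*2**(1/3) + 125 + log(2**(80 + 160*2**(1/3))) + 192*6**(2/3))/320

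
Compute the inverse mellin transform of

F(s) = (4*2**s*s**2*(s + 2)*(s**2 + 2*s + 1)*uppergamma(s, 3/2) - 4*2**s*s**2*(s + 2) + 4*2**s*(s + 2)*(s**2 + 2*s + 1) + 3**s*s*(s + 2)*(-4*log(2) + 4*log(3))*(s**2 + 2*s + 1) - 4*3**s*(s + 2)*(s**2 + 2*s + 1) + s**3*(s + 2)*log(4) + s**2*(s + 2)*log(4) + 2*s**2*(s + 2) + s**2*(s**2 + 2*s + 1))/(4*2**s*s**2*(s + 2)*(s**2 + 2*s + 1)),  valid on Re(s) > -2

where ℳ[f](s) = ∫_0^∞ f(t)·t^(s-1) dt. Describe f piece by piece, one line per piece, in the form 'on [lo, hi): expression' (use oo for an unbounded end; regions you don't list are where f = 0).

on [0, 1/2): t**2
on [1/2, 1): t*log(t)
on [1, 3/2): log(t)
on [3/2, oo): exp(-t)

cuts at 1/2, 1, 3/2: linearity sums the 4 kernel integrals
over [0, 1/2), the kernel integral of t**2 enters the sum
∫ t*log(t)·t^(s-1) over [1/2, 1)
on [1, 3/2) integrate f = log(t) against the kernel
between 3/2 and ∞ the integrand is exp(-t)·t^(s-1)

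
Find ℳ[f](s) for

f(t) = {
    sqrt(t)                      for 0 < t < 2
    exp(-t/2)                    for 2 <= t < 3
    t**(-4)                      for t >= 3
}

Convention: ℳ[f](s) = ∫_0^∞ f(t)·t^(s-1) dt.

decompose at 2, 3; ℳ[f](s) sums the 3 pieces' integrals
the [0, 2) slice contributes ∫ sqrt(t)·t^(s-1) dt
∫ exp(-t/2)·t^(s-1) over [2, 3)
on [3, ∞): add ∫ t**(-4)·t^(s-1) dt

(2**s*(s - 4)*(2*s + 1)*uppergamma(s, 1) - 2**s*(s - 4)*(2*s + 1)*uppergamma(s, 3/2) + 2*2**(s + 1/2)*(s - 4) - 3**s*(2*s + 1)/81)/((s - 4)*(2*s + 1))
  -1/2 < Re(s) < 4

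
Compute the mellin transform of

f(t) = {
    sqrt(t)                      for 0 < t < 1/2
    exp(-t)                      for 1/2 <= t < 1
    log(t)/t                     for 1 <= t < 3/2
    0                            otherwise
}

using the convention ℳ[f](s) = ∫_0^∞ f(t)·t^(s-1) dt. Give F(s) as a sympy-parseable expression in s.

(3*2**s*(2*s + 1)*(s**2 - 2*s + 1)*uppergamma(s, 1/2) - 3*2**s*(2*s + 1)*(s**2 - 2*s + 1)*uppergamma(s, 1) + 3*2**s*(2*s + 1) + 3**s*s*(2*s + 1)*(-2*log(2) + 2*log(3)) - 2*3**s*(2*s + 1) + 3**s*(2*s + 1)*(-2*log(3) + 2*log(2)) + 3*sqrt(2)*(s**2 - 2*s + 1))/(3*2**s*(2*s + 1)*(s**2 - 2*s + 1))
  Re(s) > -1/2

integrate the 3 segments split at 1/2, 1, then add the results
on [0, 1/2) integrate f = sqrt(t) against the kernel
on [1/2, 1): add ∫ exp(-t)·t^(s-1) dt
on [1, 3/2): add ∫ log(t)/t·t^(s-1) dt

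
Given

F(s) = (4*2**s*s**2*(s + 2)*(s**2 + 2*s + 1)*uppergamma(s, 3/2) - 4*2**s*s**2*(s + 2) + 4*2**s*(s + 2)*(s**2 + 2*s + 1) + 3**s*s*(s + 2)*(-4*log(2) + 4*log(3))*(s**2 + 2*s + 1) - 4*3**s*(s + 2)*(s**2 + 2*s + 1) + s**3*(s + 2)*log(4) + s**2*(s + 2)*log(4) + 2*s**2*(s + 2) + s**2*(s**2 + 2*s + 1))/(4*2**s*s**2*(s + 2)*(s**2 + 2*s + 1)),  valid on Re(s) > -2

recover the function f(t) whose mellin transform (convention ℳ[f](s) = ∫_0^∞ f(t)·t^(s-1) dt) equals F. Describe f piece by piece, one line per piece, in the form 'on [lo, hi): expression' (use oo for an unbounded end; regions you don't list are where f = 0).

on [0, 1/2): t**2
on [1/2, 1): t*log(t)
on [1, 3/2): log(t)
on [3/2, oo): exp(-t)

linearity at 1/2, 1, 3/2 turns ℳ[f](s) into 4 summed integrals
segment [0, 1/2) carries t**2; integrate it
[1/2, 1) adds the kernel integral of t*log(t)
piece [1, 3/2): integrate log(t) against the kernel
between 3/2 and ∞ the integrand is exp(-t)·t^(s-1)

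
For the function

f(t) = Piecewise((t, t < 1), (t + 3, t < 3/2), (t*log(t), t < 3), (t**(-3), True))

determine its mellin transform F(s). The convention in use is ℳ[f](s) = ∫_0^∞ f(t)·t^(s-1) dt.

linearity at 1, 3/2, 3 turns ℳ[f](s) into 4 summed integrals
∫ over [0, 1) of t·t^(s-1) joins the sum
on [1, 3/2): add ∫ (t + 3)·t^(s-1) dt
[3/2, 3) adds the kernel integral of t*log(t)
for t in [3, ∞): the term is ∫ t**(-3)·t^(s-1)

(-162*2**s*s*(s - 3)*(s**2 + 2*s + 1) - 162*2**s*(s - 3)*(s**2 + 2*s + 1) - 81*3**s*s**2*(s - 3)*(s + 1)*log(3) + 81*3**s*s**2*(s - 3)*(s + 1)*log(2) - 81*3**s*s*(s - 3)*(s + 1)*log(3) + 81*3**s*s*(s - 3)*(s + 1)*log(2) + 81*3**s*s*(s - 3)*(s + 1) + 243*3**s*s*(s - 3)*(s**2 + 2*s + 1) + 162*3**s*(s - 3)*(s**2 + 2*s + 1) + 162*6**s*s**2*(s - 3)*(s + 1)*log(3) - 162*6**s*s*(s - 3)*(s + 1) + 162*6**s*s*(s - 3)*(s + 1)*log(3) - 2*6**s*s*(s + 1)*(s**2 + 2*s + 1))/(54*2**s*s*(s - 3)*(s + 1)*(s**2 + 2*s + 1))
  -1 < Re(s) < 3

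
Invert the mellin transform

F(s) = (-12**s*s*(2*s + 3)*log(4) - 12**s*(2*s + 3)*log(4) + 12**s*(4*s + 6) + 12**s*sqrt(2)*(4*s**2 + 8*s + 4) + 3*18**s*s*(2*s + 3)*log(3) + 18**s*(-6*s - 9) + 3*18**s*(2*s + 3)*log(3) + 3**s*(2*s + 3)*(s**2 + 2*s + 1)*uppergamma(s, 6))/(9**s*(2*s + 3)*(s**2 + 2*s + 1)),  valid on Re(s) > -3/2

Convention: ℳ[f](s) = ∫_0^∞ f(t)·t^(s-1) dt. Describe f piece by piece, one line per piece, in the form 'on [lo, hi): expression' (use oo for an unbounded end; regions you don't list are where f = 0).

undo the common scale on t: t**(3/2) on [0, 2); t*log(t) on [2, 3); exp(-2*t) on [3, ∞)
split f at 4/3, 2: ℳ[f](s) collects 3 kernel integrals
segment 0 to 4/3 holds 3*sqrt(6)*t**(3/2)/4; add its integral
the [4/3, 2) slice contributes ∫ 3*t*log(3*t/2)/2·t^(s-1) dt
on [2, ∞) integrate f = exp(-3*t) against the kernel

on [0, 4/3): 3*sqrt(6)*t**(3/2)/4
on [4/3, 2): 3*t*log(3*t/2)/2
on [2, oo): exp(-3*t)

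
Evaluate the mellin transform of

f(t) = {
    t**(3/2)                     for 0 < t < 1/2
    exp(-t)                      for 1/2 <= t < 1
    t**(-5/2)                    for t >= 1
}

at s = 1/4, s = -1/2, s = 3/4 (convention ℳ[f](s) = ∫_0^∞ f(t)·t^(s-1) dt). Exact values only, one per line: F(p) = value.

F(1/4) = -uppergamma(1/4, 1) + 2**(1/4)/7 + 4/9 + uppergamma(1/4, 1/2)
F(-1/2) = -2*sqrt(pi)*erfc(sqrt(2)/2) - 2*exp(-1) + 2*sqrt(pi)*erfc(1) + 5/6 + 2*sqrt(2)*exp(-1/2)
F(3/4) = -uppergamma(3/4, 1) + 2**(3/4)/18 + 4/7 + uppergamma(3/4, 1/2)

linearity at 1/2, 1 turns ℳ[f](s) into 3 summed integrals
∫ over [0, 1/2) of t**(3/2)·t^(s-1) joins the sum
segment 1/2 to 1 holds exp(-t); add its integral
on [1, ∞): add ∫ t**(-5/2)·t^(s-1) dt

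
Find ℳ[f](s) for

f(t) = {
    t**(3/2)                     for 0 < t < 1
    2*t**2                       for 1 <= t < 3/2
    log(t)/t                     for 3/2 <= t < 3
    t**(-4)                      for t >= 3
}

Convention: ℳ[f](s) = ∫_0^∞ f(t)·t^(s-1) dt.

integrate the 4 segments split at 1, 3/2, 3, then add the results
∫ over [0, 1) of t**(3/2)·t^(s-1) joins the sum
piece [1, 3/2): integrate 2*t**2 against the kernel
∫ log(t)/t·t^(s-1) over [3/2, 3)
∫ over [3, ∞) of t**(-4)·t^(s-1) joins the sum

(324*2**s*(s - 4)*(s + 2)*(s**2 - 2*s + 1) - 324*2**s*(s - 4)*(2*s + 3)*(s**2 - 2*s + 1) - 108*3**s*s*(s - 4)*(s + 2)*(2*s + 3)*log(3) + 108*3**s*s*(s - 4)*(s + 2)*(2*s + 3)*log(2) - 108*3**s*(s - 4)*(s + 2)*(2*s + 3)*log(2) + 108*3**s*(s - 4)*(s + 2)*(2*s + 3) + 108*3**s*(s - 4)*(s + 2)*(2*s + 3)*log(3) + 729*3**s*(s - 4)*(2*s + 3)*(s**2 - 2*s + 1) + 54*6**s*s*(s - 4)*(s + 2)*(2*s + 3)*log(3) - 54*6**s*(s - 4)*(s + 2)*(2*s + 3)*log(3) - 54*6**s*(s - 4)*(s + 2)*(2*s + 3) - 2*6**s*(s + 2)*(2*s + 3)*(s**2 - 2*s + 1))/(162*2**s*(s - 4)*(s + 2)*(2*s + 3)*(s**2 - 2*s + 1))
  -3/2 < Re(s) < 4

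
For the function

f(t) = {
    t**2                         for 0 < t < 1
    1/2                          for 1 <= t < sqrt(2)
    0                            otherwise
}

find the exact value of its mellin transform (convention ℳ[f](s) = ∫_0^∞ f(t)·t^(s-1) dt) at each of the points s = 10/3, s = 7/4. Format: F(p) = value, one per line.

F(10/3) = 3/80 + 3*2**(2/3)/10
F(7/4) = -2/105 + 2*2**(7/8)/7

remove the power substitution first: t on [0, 1); 1/2 on [1, 2)
along the cuts 1, ℳ[f](s) splits into 2 integrals
∫ t**2·t^(s-1) over [0, 1)
piece [1, sqrt(2)): integrate 1/2 against the kernel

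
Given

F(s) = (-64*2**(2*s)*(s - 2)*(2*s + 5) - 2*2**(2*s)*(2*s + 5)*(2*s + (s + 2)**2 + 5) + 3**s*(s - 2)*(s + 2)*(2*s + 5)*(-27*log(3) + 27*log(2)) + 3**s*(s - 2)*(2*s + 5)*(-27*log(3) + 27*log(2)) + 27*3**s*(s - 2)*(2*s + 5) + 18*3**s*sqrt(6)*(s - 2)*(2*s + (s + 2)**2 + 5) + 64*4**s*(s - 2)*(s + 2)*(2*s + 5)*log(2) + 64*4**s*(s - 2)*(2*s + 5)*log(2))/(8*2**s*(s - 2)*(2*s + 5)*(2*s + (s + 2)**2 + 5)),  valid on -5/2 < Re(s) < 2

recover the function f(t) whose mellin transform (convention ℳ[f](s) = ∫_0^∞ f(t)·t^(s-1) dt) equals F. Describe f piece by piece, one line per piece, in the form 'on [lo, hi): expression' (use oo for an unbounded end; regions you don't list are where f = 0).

on [0, 3/2): t**(5/2)
on [3/2, 2): t**3*log(t)
on [2, oo): t**(-2)

reversing the shared t-power: t**(3/2) on [0, 3/2); t**2*log(t) on [3/2, 2); t**(-3) on [2, ∞)
the shared t-power comes off first: sqrt(t) on [0, 3/2); t*log(t) on [3/2, 2); t**(-4) on [2, ∞)
treat the 3 regions marked off by 3/2, 2 separately and sum
on [0, 3/2): add ∫ t**(5/2)·t^(s-1) dt
over [3/2, 2), the kernel integral of t**3*log(t) enters the sum
on [2, ∞): add ∫ t**(-2)·t^(s-1) dt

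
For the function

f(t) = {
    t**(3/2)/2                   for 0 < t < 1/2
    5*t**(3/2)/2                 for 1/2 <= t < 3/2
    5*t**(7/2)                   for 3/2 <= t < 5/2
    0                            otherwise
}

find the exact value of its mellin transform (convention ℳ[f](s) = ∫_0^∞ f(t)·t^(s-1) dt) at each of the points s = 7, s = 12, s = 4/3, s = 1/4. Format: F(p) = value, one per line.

the 3 pieces separated at 1/2, 3/2 each add one integral
∫ t**(3/2)/2·t^(s-1) over [0, 1/2)
∫ 5*t**(3/2)/2·t^(s-1) over [1/2, 3/2)
between 3/2 and 5/2 the integrand is 5*t**(7/2)·t^(s-1)

F(7) = -1213785*sqrt(6)/121856 - sqrt(2)/2176 + 48828125*sqrt(10)/21504
F(12) = -53439345*sqrt(6)/1015808 - sqrt(2)/110592 + 152587890625*sqrt(10)/1015808
F(4/3) = 3*2**(1/6)*(-4275*3**(5/6) - 232 + 53125*5**(5/6))/7888
F(1/4) = 2**(1/4)*(-99*3**(3/4) - 24 + 875*5**(3/4))/84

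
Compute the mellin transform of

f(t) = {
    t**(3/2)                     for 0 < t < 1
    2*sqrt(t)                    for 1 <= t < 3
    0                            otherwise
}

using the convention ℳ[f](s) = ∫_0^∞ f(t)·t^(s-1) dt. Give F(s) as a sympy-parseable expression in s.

(4*sqrt(3)*3**s*(2*s + 3) - 4*s - 10)/((2*s + 1)*(2*s + 3))
  Re(s) > -3/2

split f at 1: ℳ[f](s) collects 2 kernel integrals
∫ t**(3/2)·t^(s-1) over [0, 1)
between 1 and 3 the integrand is 2*sqrt(t)·t^(s-1)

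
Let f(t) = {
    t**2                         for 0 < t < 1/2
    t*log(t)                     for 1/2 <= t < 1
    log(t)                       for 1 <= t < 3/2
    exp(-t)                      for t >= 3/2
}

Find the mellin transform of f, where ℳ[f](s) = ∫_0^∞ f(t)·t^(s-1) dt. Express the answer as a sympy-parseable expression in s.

linearity at 1/2, 1, 3/2 turns ℳ[f](s) into 4 summed integrals
the [0, 1/2) slice contributes ∫ t**2·t^(s-1) dt
for t in [1/2, 1): the term is ∫ t*log(t)·t^(s-1)
for t in [1, 3/2): the term is ∫ log(t)·t^(s-1)
segment [3/2, ∞) carries exp(-t); integrate it

(4*2**s*s**2*(s + 2)*(s**2 + 2*s + 1)*uppergamma(s, 3/2) - 4*2**s*s**2*(s + 2) + 4*2**s*(s + 2)*(s**2 + 2*s + 1) + 3**s*s*(s + 2)*(-4*log(2) + 4*log(3))*(s**2 + 2*s + 1) - 4*3**s*(s + 2)*(s**2 + 2*s + 1) + s**3*(s + 2)*log(4) + s**2*(s + 2)*log(4) + 2*s**2*(s + 2) + s**2*(s**2 + 2*s + 1))/(4*2**s*s**2*(s + 2)*(s**2 + 2*s + 1))
  Re(s) > -2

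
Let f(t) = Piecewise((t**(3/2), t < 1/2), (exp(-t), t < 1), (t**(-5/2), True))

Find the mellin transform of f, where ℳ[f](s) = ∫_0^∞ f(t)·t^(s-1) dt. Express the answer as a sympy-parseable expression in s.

decompose at 1/2, 1; ℳ[f](s) sums the 3 pieces' integrals
for t in [0, 1/2): the term is ∫ t**(3/2)·t^(s-1)
piece [1/2, 1): integrate exp(-t) against the kernel
segment 1 to ∞ holds t**(-5/2); add its integral

(2*2**s*(2*s - 5)*(2*s + 3)*uppergamma(s, 1/2) - 2*2**s*(2*s - 5)*(2*s + 3)*uppergamma(s, 1) - 4*2**s*(2*s + 3) + sqrt(2)*(2*s - 5))/(2*2**s*(2*s - 5)*(2*s + 3))
  -3/2 < Re(s) < 5/2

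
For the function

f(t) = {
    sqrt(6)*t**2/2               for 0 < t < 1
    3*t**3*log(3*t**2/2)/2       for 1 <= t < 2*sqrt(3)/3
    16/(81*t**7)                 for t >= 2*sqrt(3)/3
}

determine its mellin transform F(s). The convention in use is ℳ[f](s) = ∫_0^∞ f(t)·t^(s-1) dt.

3**(1/2 - s/2)*(32*2**s*(s - 7)*(s + 1)*(s + 2)*log(2) - 64*2**s*(s - 7)*(s + 2) + 64*2**s*(s - 7)*(s + 2)*log(2) - 2**s*(s + 2)*(4*s + (s + 1)**2 + 8) + 3**(s/2 + 1/2)*(s - 7)*(s + 1)*(s + 2)*(-12*log(3) + 12*log(2)) + 3**(s/2 + 1/2)*(s - 7)*(s + 2)*(-24*log(3) + 24*log(2)) + 24*3**(s/2 + 1/2)*(s - 7)*(s + 2) + 4*3**(s/2 + 1/2)*sqrt(6)*(s - 7)*(4*s + (s + 1)**2 + 8))/(24*(s - 7)*(s + 2)*(4*s + (s + 1)**2 + 8))
  -2 < Re(s) < 7

peel off the shared t-power: sqrt(6)*t/2 on [0, 1); 3*t**2*log(3*t**2/2)/2 on [1, 2*sqrt(3)/3); 16/(81*t**8) on [2*sqrt(3)/3, ∞)
remove the power substitution first: sqrt(6)*sqrt(t)/2 on [0, 1); 3*t*log(3*t/2)/2 on [1, 4/3); 16/(81*t**4) on [4/3, ∞)
reversing the common scale on t: sqrt(t) on [0, 3/2); t*log(t) on [3/2, 2); t**(-4) on [2, ∞)
the 3 pieces separated at 1, 2*sqrt(3)/3 each add one integral
on [0, 1) integrate f = sqrt(6)*t**2/2 against the kernel
the [1, 2*sqrt(3)/3) slice contributes ∫ 3*t**3*log(3*t**2/2)/2·t^(s-1) dt
∫ over [2*sqrt(3)/3, ∞) of 16/(81*t**7)·t^(s-1) joins the sum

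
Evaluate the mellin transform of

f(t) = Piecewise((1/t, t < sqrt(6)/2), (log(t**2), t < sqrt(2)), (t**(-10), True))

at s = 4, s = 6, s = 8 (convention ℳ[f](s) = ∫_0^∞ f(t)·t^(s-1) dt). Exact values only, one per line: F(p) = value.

F(4) = -9*log(3)/16 - 19/96 + sqrt(6)/4 + 25*log(2)/16
F(6) = -9*log(3)/16 - 7/36 + 9*sqrt(6)/40 + 91*log(2)/48
F(8) = -81*log(3)/128 - 47/512 + 27*sqrt(6)/112 + 337*log(2)/128

back out the power substitution: 1/sqrt(t) on [0, 3/2); log(t) on [3/2, 2); t**(-5) on [2, ∞)
the shared t-power comes off first: sqrt(t) on [0, 3/2); t*log(t) on [3/2, 2); t**(-4) on [2, ∞)
linearity at sqrt(6)/2, sqrt(2) turns ℳ[f](s) into 3 summed integrals
segment [0, sqrt(6)/2) carries 1/t; integrate it
piece [sqrt(6)/2, sqrt(2)): integrate log(t**2) against the kernel
[sqrt(2), ∞) adds the kernel integral of t**(-10)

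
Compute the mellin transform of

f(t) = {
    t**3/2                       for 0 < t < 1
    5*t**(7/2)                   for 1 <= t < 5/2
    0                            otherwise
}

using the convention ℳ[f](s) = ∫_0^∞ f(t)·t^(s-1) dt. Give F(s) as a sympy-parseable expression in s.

integrate the 2 segments split at 1, then add the results
for t in [0, 1): the term is ∫ t**3/2·t^(s-1)
∫ 5*t**(7/2)·t^(s-1) over [1, 5/2)

(20*(5/2)**(s + 7/2)*(s + 3) - 18*s - 53)/(2*(s + 3)*(2*s + 7))
  Re(s) > -3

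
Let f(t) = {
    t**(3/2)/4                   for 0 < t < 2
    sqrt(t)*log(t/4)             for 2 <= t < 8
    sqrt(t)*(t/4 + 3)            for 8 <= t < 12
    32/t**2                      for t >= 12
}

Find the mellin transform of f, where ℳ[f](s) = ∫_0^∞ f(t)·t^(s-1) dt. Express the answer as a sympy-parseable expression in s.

2**(s + 1/2)*(-270*2**(2*s + 1)*(s + 1/2)**2*(2*s - 4) + 54*2**(2*s + 1)*(s + 1/2)*(s + 3/2)*(2*s - 4)*log(2) - 162*2**(2*s + 1)*(s + 1/2)*(2*s - 4) - 54*2**(2*s + 1)*(s + 3/2)*(2*s - 4) - 4*sqrt(3)*6**(s + 1/2)*(s + 1/2)**2*(s + 3/2) + 324*6**(s + 1/2)*(s + 1/2)**2*(2*s - 4) + 162*6**(s + 1/2)*(s + 1/2)*(2*s - 4) + 27*(s + 1/2)**2*(2*s - 4) + 54*(s + 1/2)*(s + 3/2)*(2*s - 4)*log(2) + (2*s - 4)*(54*s + 81))/(54*(s + 1/2)**2*(s + 3/2)*(2*s - 4))
  -3/2 < Re(s) < 2

remove the shared t-power first: t/4 on [0, 2); log(t/4) on [2, 8); t/4 + 3 on [8, 12); …
strip the common scale on t: t/2 on [0, 1); log(t/2) on [1, 4); t/2 + 3 on [4, 6); …
back out the common scale on t: t on [0, 1/2); log(t) on [1/2, 2); t + 3 on [2, 3); …
integrate the 4 segments split at 2, 8, 12, then add the results
[0, 2) adds the kernel integral of t**(3/2)/4
∫ sqrt(t)*log(t/4)·t^(s-1) over [2, 8)
over [8, 12), the kernel integral of sqrt(t)*(t/4 + 3) enters the sum
on [12, ∞): add ∫ 32/t**2·t^(s-1) dt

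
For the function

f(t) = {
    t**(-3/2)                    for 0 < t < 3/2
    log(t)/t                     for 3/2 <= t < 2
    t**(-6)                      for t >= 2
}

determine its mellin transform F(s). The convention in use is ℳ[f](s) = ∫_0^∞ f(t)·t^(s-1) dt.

back out the shared t-power: 1/sqrt(t) on [0, 3/2); log(t) on [3/2, 2); t**(-5) on [2, ∞)
invert the shared t-power to get sqrt(t) on [0, 3/2); t*log(t) on [3/2, 2); t**(-4) on [2, ∞)
summing 3 kernel integrals split by 3/2, 2 yields ℳ[f](s)
on [0, 3/2) integrate f = t**(-3/2) against the kernel
∫ over [3/2, 2) of log(t)/t·t^(s-1) joins the sum
∫ over [2, ∞) of t**(-6)·t^(s-1) joins the sum

2**(2 - s)*(32*2**(2*s - 4)*(s - 6)*(s - 2)*(2*s - 3)*log(2) - 32*2**(2*s - 4)*(s - 6)*(2*s - 3) + 32*2**(2*s - 4)*(s - 6)*(2*s - 3)*log(2) - 2**(2*s - 4)*(2*s - 3)*(2*s + (s - 2)**2 - 3) - 24*3**(s - 2)*(s - 6)*(s - 2)*(2*s - 3)*log(3) + 24*3**(s - 2)*(s - 6)*(s - 2)*(2*s - 3)*log(2) - 24*3**(s - 2)*(s - 6)*(2*s - 3)*log(3) + 24*3**(s - 2)*(s - 6)*(2*s - 3)*log(2) + 24*3**(s - 2)*(s - 6)*(2*s - 3) + 16*3**(s - 2)*sqrt(6)*(s - 6)*(2*s + (s - 2)**2 - 3))/(16*(s - 6)*(2*s - 3)*(2*s + (s - 2)**2 - 3))
  3/2 < Re(s) < 6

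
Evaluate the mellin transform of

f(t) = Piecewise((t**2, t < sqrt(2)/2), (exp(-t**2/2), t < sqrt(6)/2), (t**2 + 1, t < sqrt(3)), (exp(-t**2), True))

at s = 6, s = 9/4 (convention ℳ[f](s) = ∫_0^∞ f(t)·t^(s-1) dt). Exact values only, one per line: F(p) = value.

F(6) = -65*exp(-3/4)/4 + 17*exp(-3)/2 + 41*exp(-1/4)/4 + 215/16
F(9/4) = -61*2**(7/8)*3**(1/8)/102 - 2**(1/8)*uppergamma(9/8, 3/4) + uppergamma(9/8, 3)/2 + 2**(7/8)/34 + 2**(1/8)*uppergamma(9/8, 1/4) + 176*3**(1/8)/51

back out the power substitution: t on [0, 1/2); exp(-t/2) on [1/2, 3/2); t + 1 on [3/2, 3); …
the 4 pieces separated at sqrt(2)/2, sqrt(6)/2, sqrt(3) each add one integral
for t in [0, sqrt(2)/2): the term is ∫ t**2·t^(s-1)
piece [sqrt(2)/2, sqrt(6)/2): integrate exp(-t**2/2) against the kernel
the [sqrt(6)/2, sqrt(3)) slice contributes ∫ (t**2 + 1)·t^(s-1) dt
[sqrt(3), ∞) adds the kernel integral of exp(-t**2)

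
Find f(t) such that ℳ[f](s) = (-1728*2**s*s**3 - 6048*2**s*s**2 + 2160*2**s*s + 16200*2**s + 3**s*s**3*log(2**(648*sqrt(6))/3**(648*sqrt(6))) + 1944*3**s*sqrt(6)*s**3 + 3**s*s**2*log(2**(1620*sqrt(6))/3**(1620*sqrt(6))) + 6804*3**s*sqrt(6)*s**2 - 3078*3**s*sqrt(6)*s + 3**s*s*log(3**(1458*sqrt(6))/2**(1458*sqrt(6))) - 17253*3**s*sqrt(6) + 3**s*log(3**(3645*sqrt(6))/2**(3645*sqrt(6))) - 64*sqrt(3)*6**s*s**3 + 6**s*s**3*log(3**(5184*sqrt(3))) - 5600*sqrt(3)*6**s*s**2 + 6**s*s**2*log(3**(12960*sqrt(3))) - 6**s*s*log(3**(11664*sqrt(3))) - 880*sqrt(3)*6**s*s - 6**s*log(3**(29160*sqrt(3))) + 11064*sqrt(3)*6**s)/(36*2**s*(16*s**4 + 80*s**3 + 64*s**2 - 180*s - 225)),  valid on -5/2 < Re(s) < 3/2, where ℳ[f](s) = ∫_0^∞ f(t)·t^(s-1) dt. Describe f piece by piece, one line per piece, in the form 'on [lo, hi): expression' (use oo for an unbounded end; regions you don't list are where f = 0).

remove the shared t-power first: t**2 on [0, 1); t*(t + 3) on [1, 3/2); t**2*log(t) on [3/2, 3); …
remove the shared t-power first: t on [0, 1); t + 3 on [1, 3/2); t*log(t) on [3/2, 3); …
the 4 pieces separated at 1, 3/2, 3 each add one integral
on [0, 1) integrate f = t**(5/2) against the kernel
the [1, 3/2) slice contributes ∫ t**(3/2)*(t + 3)·t^(s-1) dt
on [3/2, 3) integrate f = t**(5/2)*log(t) against the kernel
∫ t**(-3/2)·t^(s-1) over [3, ∞)

on [0, 1): t**(5/2)
on [1, 3/2): t**(3/2)*(t + 3)
on [3/2, 3): t**(5/2)*log(t)
on [3, oo): t**(-3/2)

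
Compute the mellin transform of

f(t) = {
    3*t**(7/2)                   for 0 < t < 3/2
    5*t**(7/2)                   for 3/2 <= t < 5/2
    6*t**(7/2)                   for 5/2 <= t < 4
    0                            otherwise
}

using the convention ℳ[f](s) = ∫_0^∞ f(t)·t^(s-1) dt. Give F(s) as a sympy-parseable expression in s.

2*(-2*(3/2)**(s + 7/2) + 6*4**(s + 7/2) - (5/2)**(s + 7/2))/(2*s + 7)
  Re(s) > -7/2

slice at 3/2, 5/2, transform all 3 pieces, and sum them
∫ 3*t**(7/2)·t^(s-1) over [0, 3/2)
the [3/2, 5/2) slice contributes ∫ 5*t**(7/2)·t^(s-1) dt
piece [5/2, 4): integrate 6*t**(7/2) against the kernel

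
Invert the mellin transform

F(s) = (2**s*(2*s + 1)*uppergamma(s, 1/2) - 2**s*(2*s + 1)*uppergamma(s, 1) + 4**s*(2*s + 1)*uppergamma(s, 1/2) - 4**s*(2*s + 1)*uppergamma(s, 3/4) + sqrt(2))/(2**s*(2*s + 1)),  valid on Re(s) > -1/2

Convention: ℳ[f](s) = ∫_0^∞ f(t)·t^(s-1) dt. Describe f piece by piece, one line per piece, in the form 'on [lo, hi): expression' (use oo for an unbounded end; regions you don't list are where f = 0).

f breaks at 1/2, 1 into 3 integrals to sum
segment 0 to 1/2 holds sqrt(t); add its integral
on [1/2, 1): add ∫ exp(-t)·t^(s-1) dt
over [1, 3/2), the kernel integral of exp(-t/2) enters the sum

on [0, 1/2): sqrt(t)
on [1/2, 1): exp(-t)
on [1, 3/2): exp(-t/2)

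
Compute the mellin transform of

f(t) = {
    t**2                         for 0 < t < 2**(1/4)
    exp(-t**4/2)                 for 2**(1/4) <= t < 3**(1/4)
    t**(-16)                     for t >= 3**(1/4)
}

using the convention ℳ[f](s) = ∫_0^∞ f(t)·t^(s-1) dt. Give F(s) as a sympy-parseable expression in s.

back out the power substitution: t on [0, sqrt(2)); exp(-t**2/2) on [sqrt(2), sqrt(3)); t**(-8) on [sqrt(3), ∞)
strip the power substitution: sqrt(t) on [0, 2); exp(-t/2) on [2, 3); t**(-4) on [3, ∞)
cuts at 2**(1/4), 3**(1/4): linearity sums the 3 kernel integrals
∫ t**2·t^(s-1) over [0, 2**(1/4))
between 2**(1/4) and 3**(1/4) the integrand is exp(-t**4/2)·t^(s-1)
on [3**(1/4), ∞) integrate f = t**(-16) against the kernel

(81*2**(s/4)*(s - 16)*(s + 2)*uppergamma(s/4, 1) - 81*2**(s/4)*(s - 16)*(s + 2)*uppergamma(s/4, 3/2) + 324*2**(s/4 + 1/2)*(s - 16) - 4*3**(s/4)*(s + 2))/(324*(s - 16)*(s + 2))
  -2 < Re(s) < 16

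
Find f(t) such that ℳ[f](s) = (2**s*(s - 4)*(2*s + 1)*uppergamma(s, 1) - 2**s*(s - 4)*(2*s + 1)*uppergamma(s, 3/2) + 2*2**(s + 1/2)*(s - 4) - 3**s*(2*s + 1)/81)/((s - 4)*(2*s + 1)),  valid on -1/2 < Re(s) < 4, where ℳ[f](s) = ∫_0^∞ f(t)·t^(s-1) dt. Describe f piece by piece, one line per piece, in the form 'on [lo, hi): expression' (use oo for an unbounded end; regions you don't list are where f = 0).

decompose at 2, 3; ℳ[f](s) sums the 3 pieces' integrals
segment [0, 2) carries sqrt(t); integrate it
∫ exp(-t/2)·t^(s-1) over [2, 3)
segment [3, ∞) carries t**(-4); integrate it

on [0, 2): sqrt(t)
on [2, 3): exp(-t/2)
on [3, oo): t**(-4)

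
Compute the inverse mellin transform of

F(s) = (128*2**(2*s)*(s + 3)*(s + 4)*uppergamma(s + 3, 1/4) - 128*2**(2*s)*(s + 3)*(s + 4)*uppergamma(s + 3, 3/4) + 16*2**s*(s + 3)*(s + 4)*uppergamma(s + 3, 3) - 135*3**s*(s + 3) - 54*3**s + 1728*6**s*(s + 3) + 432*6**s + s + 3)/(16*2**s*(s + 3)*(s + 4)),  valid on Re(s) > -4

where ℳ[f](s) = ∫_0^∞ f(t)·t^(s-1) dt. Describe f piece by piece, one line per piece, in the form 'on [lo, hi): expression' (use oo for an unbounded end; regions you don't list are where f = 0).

on [0, 1/2): t**4
on [1/2, 3/2): t**3*exp(-t/2)
on [3/2, 3): t**3*(t + 1)
on [3, oo): t**3*exp(-t)

strip the shared t-power: t**3 on [0, 1/2); t**2*exp(-t/2) on [1/2, 3/2); t**2*(t + 1) on [3/2, 3); …
the shared t-power comes off first: t on [0, 1/2); exp(-t/2) on [1/2, 3/2); t + 1 on [3/2, 3); …
treat the 4 regions marked off by 1/2, 3/2, 3 separately and sum
∫ over [0, 1/2) of t**4·t^(s-1) joins the sum
∫ t**3*exp(-t/2)·t^(s-1) over [1/2, 3/2)
[3/2, 3) adds the kernel integral of t**3*(t + 1)
on [3, ∞) integrate f = t**3*exp(-t) against the kernel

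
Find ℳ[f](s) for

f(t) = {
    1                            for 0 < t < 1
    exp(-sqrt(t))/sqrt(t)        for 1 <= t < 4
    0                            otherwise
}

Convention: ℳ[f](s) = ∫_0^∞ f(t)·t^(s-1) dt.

2*uppergamma(2*s - 1, 1) - 2*uppergamma(2*s - 1, 2) + 1/s
  Re(s) > 0

strip the power substitution: 1 on [0, 1); exp(-t)/t on [1, 2)
strip the shared t-power: t on [0, 1); exp(-t) on [1, 2)
split f at 1: ℳ[f](s) collects 2 kernel integrals
∫ 1·t^(s-1) over [0, 1)
[1, 4) adds the kernel integral of exp(-sqrt(t))/sqrt(t)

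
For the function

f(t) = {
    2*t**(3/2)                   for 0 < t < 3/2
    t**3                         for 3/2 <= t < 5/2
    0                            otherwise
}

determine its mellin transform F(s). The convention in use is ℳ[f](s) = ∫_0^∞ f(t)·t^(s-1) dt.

decompose at 3/2; ℳ[f](s) sums the 2 pieces' integrals
segment [0, 3/2) carries 2*t**(3/2); integrate it
the [3/2, 5/2) slice contributes ∫ t**3·t^(s-1) dt

(4*(3/2)**(s + 3/2)*(s + 3) - (3/2)**(s + 3)*(2*s + 3) + (5/2)**(s + 3)*(2*s + 3))/((s + 3)*(2*s + 3))
  Re(s) > -3/2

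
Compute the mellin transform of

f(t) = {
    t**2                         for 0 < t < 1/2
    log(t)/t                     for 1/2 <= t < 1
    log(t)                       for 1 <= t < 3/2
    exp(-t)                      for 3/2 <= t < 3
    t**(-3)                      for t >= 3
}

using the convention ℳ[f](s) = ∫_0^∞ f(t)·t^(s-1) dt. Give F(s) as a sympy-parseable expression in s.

(108*2**s*s**2*(s - 3)*(s + 2)*(s**2 - 2*s + 1)*uppergamma(s, 3/2) - 108*2**s*s**2*(s - 3)*(s + 2)*(s**2 - 2*s + 1)*uppergamma(s, 3) - 108*2**s*s**2*(s - 3)*(s + 2) + 108*2**s*(s - 3)*(s + 2)*(s**2 - 2*s + 1) - 108*3**s*s*(s - 3)*(s + 2)*(s**2 - 2*s + 1)*log(2) + 108*3**s*s*(s - 3)*(s + 2)*(s**2 - 2*s + 1)*log(3) - 108*3**s*(s - 3)*(s + 2)*(s**2 - 2*s + 1) - 4*6**s*s**2*(s + 2)*(s**2 - 2*s + 1) + 216*s**3*(s - 3)*(s + 2)*log(2) - 216*s**2*(s - 3)*(s + 2)*log(2) + 216*s**2*(s - 3)*(s + 2) + 27*s**2*(s - 3)*(s**2 - 2*s + 1))/(108*2**s*s**2*(s - 3)*(s + 2)*(s**2 - 2*s + 1))
  -2 < Re(s) < 3

f breaks at 1/2, 1, 3/2, 3 into 5 integrals to sum
segment 0 to 1/2 holds t**2; add its integral
∫ over [1/2, 1) of log(t)/t·t^(s-1) joins the sum
for t in [1, 3/2): the term is ∫ log(t)·t^(s-1)
on [3/2, 3): add ∫ exp(-t)·t^(s-1) dt
over [3, ∞), the kernel integral of t**(-3) enters the sum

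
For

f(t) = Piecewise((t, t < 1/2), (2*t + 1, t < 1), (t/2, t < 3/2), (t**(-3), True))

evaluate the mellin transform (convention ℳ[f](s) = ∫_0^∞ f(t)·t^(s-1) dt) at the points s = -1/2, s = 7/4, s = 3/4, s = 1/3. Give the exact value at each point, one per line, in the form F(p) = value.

treat the 4 regions marked off by 1/2, 1, 3/2 separately and sum
between 0 and 1/2 the integrand is t·t^(s-1)
∫ over [1/2, 1) of (2*t + 1)·t^(s-1) joins the sum
∫ t/2·t^(s-1) over [1, 3/2)
between 3/2 and ∞ the integrand is t**(-3)·t^(s-1)

F(-1/2) = 1 + 599*sqrt(6)/1134 + sqrt(2)
F(7/4) = 2**(1/4)*(-2610 + 5299*3**(3/4) + 7740*2**(3/4))/13860
F(3/4) = 2**(1/4)*(-2754 + 953*3**(3/4) + 3726*2**(3/4))/3402
F(1/3) = 2**(2/3)*(-486 + 97*3**(1/3) + 594*2**(1/3))/288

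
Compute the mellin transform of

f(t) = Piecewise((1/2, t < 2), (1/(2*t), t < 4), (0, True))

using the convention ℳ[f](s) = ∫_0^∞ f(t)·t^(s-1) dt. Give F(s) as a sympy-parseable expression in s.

peel off the shared t-power: t/2 on [0, 2); 1/2 on [2, 4)
undo the common scale on t: t on [0, 1); 1/2 on [1, 2)
split f at 2: ℳ[f](s) collects 2 kernel integrals
the [0, 2) slice contributes ∫ 1/2·t^(s-1) dt
on [2, 4) integrate f = 1/(2*t) against the kernel

2**(s - 3)*(2**s*s + 2*s - 4)/(s*(s - 1))
  Re(s) > 0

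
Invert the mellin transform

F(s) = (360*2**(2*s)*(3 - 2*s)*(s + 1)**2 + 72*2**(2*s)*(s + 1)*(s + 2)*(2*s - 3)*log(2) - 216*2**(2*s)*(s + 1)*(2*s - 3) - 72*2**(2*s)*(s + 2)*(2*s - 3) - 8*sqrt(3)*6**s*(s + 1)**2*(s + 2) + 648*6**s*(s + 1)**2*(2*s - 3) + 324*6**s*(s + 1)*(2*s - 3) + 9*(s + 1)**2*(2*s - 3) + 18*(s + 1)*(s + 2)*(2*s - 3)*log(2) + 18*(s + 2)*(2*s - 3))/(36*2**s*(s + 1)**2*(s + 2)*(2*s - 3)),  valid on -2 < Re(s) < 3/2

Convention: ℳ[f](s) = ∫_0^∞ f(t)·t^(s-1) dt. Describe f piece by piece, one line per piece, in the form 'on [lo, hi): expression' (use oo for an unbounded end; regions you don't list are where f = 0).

on [0, 1/2): t**2
on [1/2, 2): t*log(t)
on [2, 3): t*(t + 3)
on [3, oo): t**(-3/2)

remove the shared t-power first: t on [0, 1/2); log(t) on [1/2, 2); t + 3 on [2, 3); …
linearity at 1/2, 2, 3 turns ℳ[f](s) into 4 summed integrals
∫ t**2·t^(s-1) over [0, 1/2)
piece [1/2, 2): integrate t*log(t) against the kernel
segment 2 to 3 holds t*(t + 3); add its integral
[3, ∞) adds the kernel integral of t**(-3/2)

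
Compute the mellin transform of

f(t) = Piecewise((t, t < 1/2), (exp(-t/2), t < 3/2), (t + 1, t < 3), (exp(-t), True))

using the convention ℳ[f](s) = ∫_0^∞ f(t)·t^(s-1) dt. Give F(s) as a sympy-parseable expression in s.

(2*2**s*s*(s + 1)*uppergamma(s, 3) - 5*3**s*s - 2*3**s + 2*4**s*s*(s + 1)*uppergamma(s, 1/4) - 2*4**s*s*(s + 1)*uppergamma(s, 3/4) + 8*6**s*s + 2*6**s + s)/(2*2**s*s*(s + 1))
  Re(s) > -1

split f at 1/2, 3/2, 3: ℳ[f](s) collects 4 kernel integrals
piece [0, 1/2): integrate t against the kernel
segment 1/2 to 3/2 holds exp(-t/2); add its integral
segment 3/2 to 3 holds (t + 1); add its integral
on [3, ∞) integrate f = exp(-t) against the kernel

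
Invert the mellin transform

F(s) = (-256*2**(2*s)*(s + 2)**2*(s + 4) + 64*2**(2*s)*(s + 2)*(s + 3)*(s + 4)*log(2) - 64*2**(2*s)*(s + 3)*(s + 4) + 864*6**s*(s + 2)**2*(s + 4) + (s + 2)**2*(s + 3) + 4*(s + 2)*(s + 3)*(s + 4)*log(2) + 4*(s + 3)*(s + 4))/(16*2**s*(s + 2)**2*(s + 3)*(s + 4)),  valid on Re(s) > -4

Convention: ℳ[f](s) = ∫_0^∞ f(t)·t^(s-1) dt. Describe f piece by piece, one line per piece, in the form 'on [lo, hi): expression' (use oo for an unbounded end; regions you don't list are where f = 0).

back out the shared t-power: t**2 on [0, 1/2); log(t) on [1/2, 2); 2*t on [2, 3)
split f at 1/2, 2: ℳ[f](s) collects 3 kernel integrals
∫ over [0, 1/2) of t**4·t^(s-1) joins the sum
between 1/2 and 2 the integrand is t**2*log(t)·t^(s-1)
piece [2, 3): integrate 2*t**3 against the kernel

on [0, 1/2): t**4
on [1/2, 2): t**2*log(t)
on [2, 3): 2*t**3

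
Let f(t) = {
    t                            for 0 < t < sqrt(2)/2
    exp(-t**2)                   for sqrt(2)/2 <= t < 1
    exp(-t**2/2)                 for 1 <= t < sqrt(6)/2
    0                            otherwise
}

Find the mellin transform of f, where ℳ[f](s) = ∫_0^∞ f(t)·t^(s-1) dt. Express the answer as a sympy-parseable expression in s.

(2**(s/2)*(s + 1)*uppergamma(s/2, 1/2) - 2**(s/2)*(s + 1)*uppergamma(s/2, 1) + 2**s*(s + 1)*uppergamma(s/2, 1/2) - 4**(s/2)*(s + 1)*uppergamma(s/2, 3/4) + sqrt(2))/(2*2**(s/2)*(s + 1))
  Re(s) > -1

the power substitution comes off first: sqrt(t) on [0, 1/2); exp(-t) on [1/2, 1); exp(-t/2) on [1, 3/2)
slice at sqrt(2)/2, 1, transform all 3 pieces, and sum them
segment [0, sqrt(2)/2) carries t; integrate it
∫ exp(-t**2)·t^(s-1) over [sqrt(2)/2, 1)
on [1, sqrt(6)/2): add ∫ exp(-t**2/2)·t^(s-1) dt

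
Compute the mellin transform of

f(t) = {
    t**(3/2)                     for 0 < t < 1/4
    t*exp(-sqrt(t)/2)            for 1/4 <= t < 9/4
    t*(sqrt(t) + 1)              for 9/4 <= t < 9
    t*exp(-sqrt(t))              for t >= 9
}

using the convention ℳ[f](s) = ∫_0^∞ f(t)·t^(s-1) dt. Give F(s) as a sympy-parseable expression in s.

remove the power substitution first: t**3 on [0, 1/2); t**2*exp(-t/2) on [1/2, 3/2); t**2*(t + 1) on [3/2, 3); …
peel off the shared t-power: t on [0, 1/2); exp(-t/2) on [1/2, 3/2); t + 1 on [3/2, 3); …
summing 4 kernel integrals split by 1/4, 9/4, 9 yields ℳ[f](s)
over [0, 1/4), the kernel integral of t**(3/2) enters the sum
[1/4, 9/4) adds the kernel integral of t*exp(-sqrt(t)/2)
the [9/4, 9) slice contributes ∫ t*(sqrt(t) + 1)·t^(s-1) dt
piece [9, ∞): integrate t*exp(-sqrt(t)) against the kernel

(32*2**(4*s)*(s + 1)*(2*s + 3)*uppergamma(2*s + 2, 1/4) - 32*2**(4*s)*(s + 1)*(2*s + 3)*uppergamma(2*s + 2, 3/4) + 8*2**(2*s)*(s + 1)*(2*s + 3)*uppergamma(2*s + 2, 3) - 45*3**(2*s)*(s + 1) - 9*3**(2*s) + 288*6**(2*s)*(s + 1) + 36*6**(2*s) + s + 1)/(4*2**(2*s)*(s + 1)*(2*s + 3))
  Re(s) > -3/2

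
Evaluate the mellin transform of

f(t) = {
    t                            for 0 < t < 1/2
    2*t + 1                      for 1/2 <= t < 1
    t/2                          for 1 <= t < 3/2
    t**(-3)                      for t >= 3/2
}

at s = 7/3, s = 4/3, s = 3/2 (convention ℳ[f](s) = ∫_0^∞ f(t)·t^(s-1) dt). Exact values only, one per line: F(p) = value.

F(7/3) = 2**(2/3)*(-162 + 984*2**(1/3) + 1687*3**(1/3))/2240
F(4/3) = 2**(2/3)*(-405 + 629*3**(1/3) + 1170*2**(1/3))/1680
F(3/2) = -13*sqrt(2)/60 + 403*sqrt(6)/1080 + 19/15

cuts at 1/2, 1, 3/2: linearity sums the 4 kernel integrals
between 0 and 1/2 the integrand is t·t^(s-1)
∫ (2*t + 1)·t^(s-1) over [1/2, 1)
between 1 and 3/2 the integrand is t/2·t^(s-1)
on [3/2, ∞) integrate f = t**(-3) against the kernel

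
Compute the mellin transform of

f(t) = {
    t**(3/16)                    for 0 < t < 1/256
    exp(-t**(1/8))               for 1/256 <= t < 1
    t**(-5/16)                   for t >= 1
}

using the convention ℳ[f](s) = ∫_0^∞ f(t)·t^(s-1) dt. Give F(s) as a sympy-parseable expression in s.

the power substitution comes off first: t**(3/8) on [0, 1/16); exp(-t**(1/4)) on [1/16, 1); t**(-5/8) on [1, ∞)
peel off the power substitution: t**(3/4) on [0, 1/4); exp(-sqrt(t)) on [1/4, 1); t**(-5/4) on [1, ∞)
the power substitution comes off first: t**(3/2) on [0, 1/2); exp(-t) on [1/2, 1); t**(-5/2) on [1, ∞)
summing 3 kernel integrals split by 1/256, 1 yields ℳ[f](s)
for t in [0, 1/256): the term is ∫ t**(3/16)·t^(s-1)
∫ exp(-t**(1/8))·t^(s-1) over [1/256, 1)
∫ over [1, ∞) of t**(-5/16)·t^(s-1) joins the sum

4*(2*2**(8*s)*(16*s - 5)*(16*s + 3)*uppergamma(8*s, 1/2) - 2*2**(8*s)*(16*s - 5)*(16*s + 3)*uppergamma(8*s, 1) - 4*2**(8*s)*(16*s + 3) + sqrt(2)*(16*s - 5))/(256**s*(16*s - 5)*(16*s + 3))
  -3/16 < Re(s) < 5/16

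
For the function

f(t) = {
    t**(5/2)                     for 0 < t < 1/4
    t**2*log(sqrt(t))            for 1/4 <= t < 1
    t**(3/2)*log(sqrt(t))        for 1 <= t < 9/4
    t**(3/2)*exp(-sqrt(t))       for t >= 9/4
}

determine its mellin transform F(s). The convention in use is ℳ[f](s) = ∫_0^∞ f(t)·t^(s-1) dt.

(32*2**(2*s)*(2*s + 3)**2*(2*s + 5)*(4*s + (2*s + 3)**2 + 7)*uppergamma(2*s + 3, 3/2) - 32*2**(2*s)*(2*s + 3)**2*(2*s + 5) + 32*2**(2*s)*(2*s + 5)*(4*s + (2*s + 3)**2 + 7) - 108*3**(2*s)*(2*s + 5)*(4*s + (2*s + 3)**2 + 7) + 9**s*(2*s + 3)*(2*s + 5)*(-108*log(2) + 108*log(3))*(4*s + (2*s + 3)**2 + 7) + (2*s + 3)**3*(2*s + 5)*log(4) + (2*s + 3)**2*(2*s + 5)*log(4) + 2*(2*s + 3)**2*(2*s + 5) + (2*s + 3)**2*(4*s + (2*s + 3)**2 + 7))/(16*2**(2*s)*(2*s + 3)**2*(2*s + 5)*(4*s + (2*s + 3)**2 + 7))
  Re(s) > -5/2

back out the shared t-power: sqrt(t) on [0, 1/4); log(sqrt(t)) on [1/4, 1); log(sqrt(t))/sqrt(t) on [1, 9/4); …
the power substitution comes off first: t on [0, 1/2); log(t) on [1/2, 1); log(t)/t on [1, 3/2); …
invert the shared t-power to get t**2 on [0, 1/2); t*log(t) on [1/2, 1); log(t) on [1, 3/2); …
the 4 pieces separated at 1/4, 1, 9/4 each add one integral
∫ t**(5/2)·t^(s-1) over [0, 1/4)
between 1/4 and 1 the integrand is t**2*log(sqrt(t))·t^(s-1)
on [1, 9/4): add ∫ t**(3/2)*log(sqrt(t))·t^(s-1) dt
segment 9/4 to ∞ holds t**(3/2)*exp(-sqrt(t)); add its integral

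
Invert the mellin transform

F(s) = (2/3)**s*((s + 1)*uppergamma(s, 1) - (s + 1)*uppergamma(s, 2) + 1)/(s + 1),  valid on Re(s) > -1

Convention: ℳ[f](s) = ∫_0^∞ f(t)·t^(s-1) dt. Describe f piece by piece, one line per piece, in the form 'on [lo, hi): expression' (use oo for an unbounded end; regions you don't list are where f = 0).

back out the common scale on t: t/2 on [0, 2); exp(-t/2) on [2, 4)
the common scale on t comes off first: t on [0, 1); exp(-t) on [1, 2)
cuts at 2/3: linearity sums the 2 kernel integrals
the [0, 2/3) slice contributes ∫ 3*t/2·t^(s-1) dt
for t in [2/3, 4/3): the term is ∫ exp(-3*t/2)·t^(s-1)

on [0, 2/3): 3*t/2
on [2/3, 4/3): exp(-3*t/2)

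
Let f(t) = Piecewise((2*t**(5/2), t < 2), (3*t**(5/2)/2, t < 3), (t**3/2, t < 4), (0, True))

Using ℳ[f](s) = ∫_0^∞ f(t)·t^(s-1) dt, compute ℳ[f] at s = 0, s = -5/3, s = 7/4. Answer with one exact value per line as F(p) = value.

F(0) = 4*sqrt(2)/5 + 37/6 + 27*sqrt(3)/5
F(-5/3) = -9*3**(1/3)/8 + 3*2**(5/6)/5 + 3*2**(2/3)/2 + 9*3**(5/6)/5
F(7/4) = -162*3**(3/4)/19 + 32*2**(1/4)/17 + 486*3**(1/4)/17 + 1024*sqrt(2)/19

along the cuts 2, 3, ℳ[f](s) splits into 3 integrals
piece [0, 2): integrate 2*t**(5/2) against the kernel
segment [2, 3) carries 3*t**(5/2)/2; integrate it
the [3, 4) slice contributes ∫ t**3/2·t^(s-1) dt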